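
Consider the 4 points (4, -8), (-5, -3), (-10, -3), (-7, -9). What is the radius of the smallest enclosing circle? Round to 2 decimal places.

7.43

The minimum enclosing circle of a finite set is fixed by two of the points (as a diameter) or three (as a circumcircle).
The farthest pair is (4, -8)–(-10, -3) with squared distance 221. The circle on this segment as diameter has centre (-3, -5.5) and r² = 221/4 = 55.25.
Check (-5, -3): distance² to centre = 10.25 ≤ 55.25, so it lies inside.
All remaining points lie in this disk, and no smaller disk contains both endpoints, so this is the minimum enclosing circle.
r = √(55.25) ≈ 7.43.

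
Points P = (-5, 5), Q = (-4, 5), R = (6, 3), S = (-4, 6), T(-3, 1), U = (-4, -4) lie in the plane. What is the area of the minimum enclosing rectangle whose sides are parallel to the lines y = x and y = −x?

In coordinates u = x + y, v = x − y the rectangle is axis-aligned; the map (x,y)→(u,v) scales areas by 2.
u-values: 0, 1, 9, 2, -2, -8; range = 9 − (-8) = 17.
v-values: -10, -9, 3, -10, -4, 0; range = 3 − (-10) = 13.
Area = (17 × 13) / 2 = 110.5.

110.5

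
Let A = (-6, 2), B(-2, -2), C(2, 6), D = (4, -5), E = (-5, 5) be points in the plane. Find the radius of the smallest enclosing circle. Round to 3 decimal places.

The farthest pair is D–E with squared distance 181. The circle on this segment as diameter has centre (-0.5, 0) and r² = 181/4 = 45.25.
Check A: distance² to centre = 34.25 ≤ 45.25, so it lies inside.
All remaining points lie in this disk, and no smaller disk contains both endpoints, so this is the minimum enclosing circle.
r = √(45.25) ≈ 6.727.

6.727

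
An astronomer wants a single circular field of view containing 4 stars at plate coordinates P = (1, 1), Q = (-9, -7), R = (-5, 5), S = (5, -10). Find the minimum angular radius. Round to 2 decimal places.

9.07

A smallest enclosing disk is always determined by at most three of the input points on its boundary.
The minimum enclosing circle is determined by three boundary points: Q, R, S.
Their circumcentre is (-5/6, -55/18) with r² = 13325/162.
The farthest remaining point P is at distance² 3209/162 ≤ 13325/162.
r = √(13325/162) ≈ 9.07.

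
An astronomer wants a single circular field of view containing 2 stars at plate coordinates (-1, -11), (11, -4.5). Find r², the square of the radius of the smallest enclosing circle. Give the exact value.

The smallest circle enclosing two points has them as diameter endpoints.
Centre = midpoint = (5, -7.75); r² = |(-1, -11)−(11, -4.5)|²/4 = 186.25/4 = 46.5625.

46.5625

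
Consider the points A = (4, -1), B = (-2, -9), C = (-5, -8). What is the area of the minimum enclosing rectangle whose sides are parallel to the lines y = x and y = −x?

In coordinates u = x + y, v = x − y the rectangle is axis-aligned; the map (x,y)→(u,v) scales areas by 2.
u-values: 3, -11, -13; range = 3 − (-13) = 16.
v-values: 5, 7, 3; range = 7 − 3 = 4.
Area = (16 × 4) / 2 = 32.

32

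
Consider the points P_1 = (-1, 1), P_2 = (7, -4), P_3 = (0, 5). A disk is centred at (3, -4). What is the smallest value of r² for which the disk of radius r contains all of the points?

90

The required radius is the distance from (3, -4) to the farthest point.
Squared distances: 41, 16, 90.
Maximum is 90, attained at P_3.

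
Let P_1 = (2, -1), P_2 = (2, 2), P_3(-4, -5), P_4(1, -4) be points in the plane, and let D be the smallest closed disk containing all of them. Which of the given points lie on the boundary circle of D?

P_2, P_3

The minimum enclosing circle of a finite set is fixed by two of the points (as a diameter) or three (as a circumcircle).
The farthest pair is P_2–P_3 with squared distance 85. The circle on this segment as diameter has centre (-1, -1.5) and r² = 85/4 = 21.25.
Check P_1: distance² to centre = 9.25 ≤ 21.25, so it lies inside.
All remaining points lie in this disk, and no smaller disk contains both endpoints, so this is the minimum enclosing circle.
The points at distance exactly r from the centre are P_2, P_3 — 2 points.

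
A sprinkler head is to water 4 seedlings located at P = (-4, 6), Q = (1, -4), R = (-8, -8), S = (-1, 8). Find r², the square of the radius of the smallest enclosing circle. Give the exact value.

76.25

The minimum enclosing circle of a finite set is fixed by two of the points (as a diameter) or three (as a circumcircle).
The farthest pair is R–S with squared distance 305. The circle on this segment as diameter has centre (-4.5, 0) and r² = 305/4 = 76.25.
Check P: distance² to centre = 36.25 ≤ 76.25, so it lies inside.
All remaining points lie in this disk, and no smaller disk contains both endpoints, so this is the minimum enclosing circle.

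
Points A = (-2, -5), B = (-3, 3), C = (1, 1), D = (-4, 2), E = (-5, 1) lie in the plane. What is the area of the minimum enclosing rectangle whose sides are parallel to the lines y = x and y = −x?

40.5

In coordinates u = x + y, v = x − y the rectangle is axis-aligned; the map (x,y)→(u,v) scales areas by 2.
u-values: -7, 0, 2, -2, -4; range = 2 − (-7) = 9.
v-values: 3, -6, 0, -6, -6; range = 3 − (-6) = 9.
Area = (9 × 9) / 2 = 40.5.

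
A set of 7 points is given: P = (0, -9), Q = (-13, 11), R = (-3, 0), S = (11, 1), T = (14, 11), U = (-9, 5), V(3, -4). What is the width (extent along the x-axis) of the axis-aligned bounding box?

max x = 14, min x = -13, so width = 27.

27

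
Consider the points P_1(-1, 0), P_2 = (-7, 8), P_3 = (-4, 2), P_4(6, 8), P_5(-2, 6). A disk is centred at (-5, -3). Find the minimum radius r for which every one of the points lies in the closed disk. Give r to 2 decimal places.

The required radius is the distance from (-5, -3) to the farthest point.
Squared distances: 25, 125, 26, 242, 90.
Maximum is 242, attained at P_4.
r = √242 ≈ 15.56.

15.56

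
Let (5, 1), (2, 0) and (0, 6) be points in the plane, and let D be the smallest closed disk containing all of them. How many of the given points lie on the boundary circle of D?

Call the three points A, B, C in the order given.
Side lengths²: AB² = 10, AC² = 50, BC² = 40.
Since AC² = 50 ≥ 40 + 10 = 50, the angle opposite AC is not acute, so the smallest enclosing circle has AC as diameter.
Centre = midpoint of AC = (2.5, 3.5), r² = 50/4 = 12.5.
The points at distance exactly r from the centre are (5, 1), (2, 0), (0, 6) — 3 points.

3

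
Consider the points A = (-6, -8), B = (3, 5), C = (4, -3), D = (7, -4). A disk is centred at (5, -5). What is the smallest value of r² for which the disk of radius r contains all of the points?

The required radius is the distance from (5, -5) to the farthest point.
Squared distances: 130, 104, 5, 5.
Maximum is 130, attained at A.

130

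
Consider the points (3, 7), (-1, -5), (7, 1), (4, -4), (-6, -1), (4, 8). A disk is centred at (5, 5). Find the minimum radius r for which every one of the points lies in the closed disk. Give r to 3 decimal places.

12.530

The required radius is the distance from (5, 5) to the farthest point.
Squared distances: 8, 136, 20, 82, 157, 10.
Maximum is 157, attained at (-6, -1).
r = √157 ≈ 12.530.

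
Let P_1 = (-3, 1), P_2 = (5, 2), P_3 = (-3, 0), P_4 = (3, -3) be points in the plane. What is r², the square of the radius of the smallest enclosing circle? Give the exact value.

A smallest enclosing disk is always determined by at most three of the input points on its boundary.
The minimum enclosing circle is determined by three boundary points: P_2, P_3, P_4.
Their circumcentre is (13/12, 2/3) with r² = 2465/144.
The farthest remaining point P_1 is at distance² 2417/144 ≤ 2465/144.

2465/144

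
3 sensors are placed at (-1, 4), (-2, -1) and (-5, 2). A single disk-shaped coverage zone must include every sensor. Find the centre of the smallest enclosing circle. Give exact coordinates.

Call the three points A, B, C in the order given.
Side lengths²: AB² = 26, AC² = 20, BC² = 18.
Since AB² = 26 < 20 + 18 = 38, the triangle is acute, so the smallest enclosing circle is the circumcircle.
Circumcentre = (-7/3, 5/3), r² = 65/9.
Centre = (-7/3, 5/3).

(-7/3, 5/3)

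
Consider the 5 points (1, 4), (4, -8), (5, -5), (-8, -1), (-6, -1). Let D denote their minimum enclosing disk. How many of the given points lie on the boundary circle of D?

3

The minimum enclosing circle of a finite set is fixed by two of the points (as a diameter) or three (as a circumcircle).
The minimum enclosing circle is determined by three boundary points: (1, 4), (4, -8), (-8, -1).
Their circumcentre is (-87/82, -237/82) with r² = 173893/3362.
The farthest remaining point (5, -5) is at distance² 138469/3362 ≤ 173893/3362.
The points at distance exactly r from the centre are (1, 4), (4, -8), (-8, -1) — 3 points.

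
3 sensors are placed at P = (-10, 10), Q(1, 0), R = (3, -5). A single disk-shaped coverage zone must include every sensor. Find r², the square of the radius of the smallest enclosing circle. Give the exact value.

98.5

Side lengths²: PQ² = 221, PR² = 394, QR² = 29.
Since PR² = 394 ≥ 221 + 29 = 250, the angle opposite PR is not acute, so the smallest enclosing circle has PR as diameter.
Centre = midpoint of PR = (-3.5, 2.5), r² = 394/4 = 98.5.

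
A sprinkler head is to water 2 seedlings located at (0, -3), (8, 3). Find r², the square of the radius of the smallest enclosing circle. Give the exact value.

The smallest circle enclosing two points has them as diameter endpoints.
Centre = midpoint = (4, 0); r² = |(0, -3)−(8, 3)|²/4 = 100/4 = 25.

25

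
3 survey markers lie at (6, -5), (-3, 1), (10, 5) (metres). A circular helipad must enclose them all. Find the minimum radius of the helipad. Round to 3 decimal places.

Call the three points A, B, C in the order given.
Side lengths²: AB² = 117, AC² = 116, BC² = 185.
Since BC² = 185 < 117 + 116 = 233, the triangle is acute, so the smallest enclosing circle is the circumcircle.
Circumcentre = (149/38, 31/19), r² = 69745/1444.
r = √(69745/1444) ≈ 6.950.

6.950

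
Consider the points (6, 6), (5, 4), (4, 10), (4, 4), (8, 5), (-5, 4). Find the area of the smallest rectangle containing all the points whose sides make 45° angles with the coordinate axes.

90

In coordinates u = x + y, v = x − y the rectangle is axis-aligned; the map (x,y)→(u,v) scales areas by 2.
u-values: 12, 9, 14, 8, 13, -1; range = 14 − (-1) = 15.
v-values: 0, 1, -6, 0, 3, -9; range = 3 − (-9) = 12.
Area = (15 × 12) / 2 = 90.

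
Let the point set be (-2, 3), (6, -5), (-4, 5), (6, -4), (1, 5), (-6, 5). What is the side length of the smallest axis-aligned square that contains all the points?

12

The bounding box has width 12 and height 10.
An axis-aligned square enclosing the set must have side ≥ max(width, height).
So the minimum side is max(12, 10) = 12.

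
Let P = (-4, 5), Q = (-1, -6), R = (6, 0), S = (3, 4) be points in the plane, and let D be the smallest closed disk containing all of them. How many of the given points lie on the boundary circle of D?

A smallest enclosing disk is always determined by at most three of the input points on its boundary.
The minimum enclosing circle is determined by three boundary points: P, Q, R.
Their circumcentre is (-7/38, 5/38) with r² = 27625/722.
The farthest remaining point S is at distance² 18125/722 ≤ 27625/722.
The points at distance exactly r from the centre are P, Q, R — 3 points.

3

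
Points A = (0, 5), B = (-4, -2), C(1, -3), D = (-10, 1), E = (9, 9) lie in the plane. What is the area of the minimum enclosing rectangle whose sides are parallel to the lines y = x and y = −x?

In coordinates u = x + y, v = x − y the rectangle is axis-aligned; the map (x,y)→(u,v) scales areas by 2.
u-values: 5, -6, -2, -9, 18; range = 18 − (-9) = 27.
v-values: -5, -2, 4, -11, 0; range = 4 − (-11) = 15.
Area = (27 × 15) / 2 = 202.5.

202.5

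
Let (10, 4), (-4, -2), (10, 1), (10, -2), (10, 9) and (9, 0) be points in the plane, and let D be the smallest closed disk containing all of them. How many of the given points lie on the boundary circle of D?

By Welzl's lemma the MEC is supported by two points (diametrically opposite) or three points (on a circumcircle).
The farthest pair is (-4, -2)–(10, 9) with squared distance 317. The circle on this segment as diameter has centre (3, 3.5) and r² = 317/4 = 79.25.
Check (10, 4): distance² to centre = 49.25 ≤ 79.25, so it lies inside.
All remaining points lie in this disk, and no smaller disk contains both endpoints, so this is the minimum enclosing circle.
The points at distance exactly r from the centre are (-4, -2), (10, -2), (10, 9) — 3 points.

3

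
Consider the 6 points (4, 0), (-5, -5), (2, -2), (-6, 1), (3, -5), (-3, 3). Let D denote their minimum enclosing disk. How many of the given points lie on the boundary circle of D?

3

A smallest enclosing disk is always determined by at most three of the input points on its boundary.
The minimum enclosing circle is determined by three boundary points: (4, 0), (-6, 1), (3, -5).
Their circumcentre is (-41/34, -53/34) with r² = 17069/578.
The farthest remaining point (-5, -5) is at distance² 15165/578 ≤ 17069/578.
The points at distance exactly r from the centre are (4, 0), (-6, 1), (3, -5) — 3 points.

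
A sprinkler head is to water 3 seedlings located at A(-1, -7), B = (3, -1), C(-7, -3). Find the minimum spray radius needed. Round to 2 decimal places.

Side lengths²: AB² = 52, AC² = 52, BC² = 104.
Since BC² = 104 ≥ 52 + 52 = 104, the angle opposite BC is not acute, so the smallest enclosing circle has BC as diameter.
Centre = midpoint of BC = (-2, -2), r² = 104/4 = 26.
r = √26 ≈ 5.10.

5.10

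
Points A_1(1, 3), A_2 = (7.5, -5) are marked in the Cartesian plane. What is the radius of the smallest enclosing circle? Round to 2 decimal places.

5.15

The smallest circle enclosing two points has them as diameter endpoints.
Centre = midpoint = (4.25, -1); r² = |A_1A_2|²/4 = 106.25/4 = 26.5625.
r = √(26.5625) ≈ 5.15.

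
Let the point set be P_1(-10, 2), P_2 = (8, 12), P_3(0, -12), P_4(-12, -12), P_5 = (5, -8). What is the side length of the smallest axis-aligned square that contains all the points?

The bounding box has width 20 and height 24.
An axis-aligned square enclosing the set must have side ≥ max(width, height).
So the minimum side is max(20, 24) = 24.

24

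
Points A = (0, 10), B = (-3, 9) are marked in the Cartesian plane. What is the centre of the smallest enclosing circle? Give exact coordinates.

The smallest circle enclosing two points has them as diameter endpoints.
Centre = midpoint = (-1.5, 9.5); r² = |AB|²/4 = 10/4 = 2.5.
Centre = (-1.5, 9.5).

(-1.5, 9.5)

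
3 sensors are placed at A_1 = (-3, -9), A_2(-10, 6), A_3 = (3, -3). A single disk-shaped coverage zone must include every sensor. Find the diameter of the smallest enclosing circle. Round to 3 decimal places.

16.824

Side lengths²: A_1A_2² = 274, A_1A_3² = 72, A_2A_3² = 250.
Since A_1A_2² = 274 < 250 + 72 = 322, the triangle is acute, so the smallest enclosing circle is the circumcircle.
Circumcentre = (-113/22, -19/22), r² = 17125/242.
Diameter = 2r = 2√(17125/242) ≈ 16.824.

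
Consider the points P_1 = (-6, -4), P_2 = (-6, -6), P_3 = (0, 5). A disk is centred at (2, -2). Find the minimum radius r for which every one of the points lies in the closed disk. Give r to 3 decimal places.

The required radius is the distance from (2, -2) to the farthest point.
Squared distances: 68, 80, 53.
Maximum is 80, attained at P_2.
r = √80 ≈ 8.944.

8.944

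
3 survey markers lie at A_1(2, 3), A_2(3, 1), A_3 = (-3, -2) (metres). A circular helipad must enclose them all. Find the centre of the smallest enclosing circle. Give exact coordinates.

Side lengths²: A_1A_2² = 5, A_1A_3² = 50, A_2A_3² = 45.
Since A_1A_3² = 50 ≥ 45 + 5 = 50, the angle opposite A_1A_3 is not acute, so the smallest enclosing circle has A_1A_3 as diameter.
Centre = midpoint of A_1A_3 = (-0.5, 0.5), r² = 50/4 = 12.5.
Centre = (-0.5, 0.5).

(-0.5, 0.5)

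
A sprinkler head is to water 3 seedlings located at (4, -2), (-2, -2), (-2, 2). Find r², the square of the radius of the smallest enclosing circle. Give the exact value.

13

Call the three points A, B, C in the order given.
Side lengths²: AB² = 36, AC² = 52, BC² = 16.
Since AC² = 52 ≥ 36 + 16 = 52, the angle opposite AC is not acute, so the smallest enclosing circle has AC as diameter.
Centre = midpoint of AC = (1, 0), r² = 52/4 = 13.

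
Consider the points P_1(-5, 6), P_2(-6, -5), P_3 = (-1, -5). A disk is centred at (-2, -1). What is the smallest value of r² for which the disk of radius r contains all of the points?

The required radius is the distance from (-2, -1) to the farthest point.
Squared distances: 58, 32, 17.
Maximum is 58, attained at P_1.

58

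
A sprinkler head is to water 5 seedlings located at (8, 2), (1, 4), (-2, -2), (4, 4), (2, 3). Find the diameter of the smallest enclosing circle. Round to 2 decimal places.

By Welzl's lemma the MEC is supported by two points (diametrically opposite) or three points (on a circumcircle).
The farthest pair is (8, 2)–(-2, -2) with squared distance 116. The circle on this segment as diameter has centre (3, 0) and r² = 116/4 = 29.
Check (1, 4): distance² to centre = 20 ≤ 29, so it lies inside.
All remaining points lie in this disk, and no smaller disk contains both endpoints, so this is the minimum enclosing circle.
Diameter = 2r = 2√29 ≈ 10.77.

10.77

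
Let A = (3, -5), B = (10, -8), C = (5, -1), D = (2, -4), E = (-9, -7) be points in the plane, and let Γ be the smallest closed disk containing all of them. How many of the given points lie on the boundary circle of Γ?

The farthest pair is B–E with squared distance 362. The circle on this segment as diameter has centre (0.5, -7.5) and r² = 362/4 = 90.5.
Check A: distance² to centre = 12.5 ≤ 90.5, so it lies inside.
All remaining points lie in this disk, and no smaller disk contains both endpoints, so this is the minimum enclosing circle.
The points at distance exactly r from the centre are B, E — 2 points.

2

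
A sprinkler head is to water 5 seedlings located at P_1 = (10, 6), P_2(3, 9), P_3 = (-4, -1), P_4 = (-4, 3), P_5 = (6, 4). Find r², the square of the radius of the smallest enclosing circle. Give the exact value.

61.25

The minimum enclosing circle of a finite set is fixed by two of the points (as a diameter) or three (as a circumcircle).
The farthest pair is P_1–P_3 with squared distance 245. The circle on this segment as diameter has centre (3, 2.5) and r² = 245/4 = 61.25.
Check P_2: distance² to centre = 42.25 ≤ 61.25, so it lies inside.
All remaining points lie in this disk, and no smaller disk contains both endpoints, so this is the minimum enclosing circle.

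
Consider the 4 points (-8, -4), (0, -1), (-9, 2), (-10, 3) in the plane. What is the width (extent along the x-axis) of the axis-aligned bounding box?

10

max x = 0, min x = -10, so width = 10.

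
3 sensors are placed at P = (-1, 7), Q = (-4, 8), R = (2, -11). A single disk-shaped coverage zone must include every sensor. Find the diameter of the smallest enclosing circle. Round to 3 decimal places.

19.925

Side lengths²: PQ² = 10, PR² = 333, QR² = 397.
Since QR² = 397 ≥ 333 + 10 = 343, the angle opposite QR is not acute, so the smallest enclosing circle has QR as diameter.
Centre = midpoint of QR = (-1, -1.5), r² = 397/4 = 99.25.
Diameter = 2r = 2√(99.25) ≈ 19.925.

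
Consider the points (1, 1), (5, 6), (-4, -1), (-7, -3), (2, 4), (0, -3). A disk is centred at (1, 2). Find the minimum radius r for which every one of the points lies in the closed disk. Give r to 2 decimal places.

The required radius is the distance from (1, 2) to the farthest point.
Squared distances: 1, 32, 34, 89, 5, 26.
Maximum is 89, attained at (-7, -3).
r = √89 ≈ 9.43.

9.43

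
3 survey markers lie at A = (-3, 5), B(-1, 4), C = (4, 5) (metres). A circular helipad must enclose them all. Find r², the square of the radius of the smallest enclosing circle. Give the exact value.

12.25

Side lengths²: AB² = 5, AC² = 49, BC² = 26.
Since AC² = 49 ≥ 26 + 5 = 31, the angle opposite AC is not acute, so the smallest enclosing circle has AC as diameter.
Centre = midpoint of AC = (0.5, 5), r² = 49/4 = 12.25.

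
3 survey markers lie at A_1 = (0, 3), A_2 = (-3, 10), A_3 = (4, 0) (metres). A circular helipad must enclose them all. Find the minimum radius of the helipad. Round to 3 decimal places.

6.103

Side lengths²: A_1A_2² = 58, A_1A_3² = 25, A_2A_3² = 149.
Since A_2A_3² = 149 ≥ 58 + 25 = 83, the angle opposite A_2A_3 is not acute, so the smallest enclosing circle has A_2A_3 as diameter.
Centre = midpoint of A_2A_3 = (0.5, 5), r² = 149/4 = 37.25.
r = √(37.25) ≈ 6.103.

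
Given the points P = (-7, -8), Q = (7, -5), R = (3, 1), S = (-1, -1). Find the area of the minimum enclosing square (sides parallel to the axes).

The bounding box has width 14 and height 9.
An axis-aligned square enclosing the set must have side ≥ max(width, height).
So the minimum side is max(14, 9) = 14.
Area = 14² = 196.

196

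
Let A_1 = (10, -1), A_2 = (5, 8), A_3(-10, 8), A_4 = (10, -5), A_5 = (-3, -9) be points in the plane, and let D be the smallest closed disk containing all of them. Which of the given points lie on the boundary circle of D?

A_3, A_4

The farthest pair is A_3–A_4 with squared distance 569. The circle on this segment as diameter has centre (0, 1.5) and r² = 569/4 = 142.25.
Check A_1: distance² to centre = 106.25 ≤ 142.25, so it lies inside.
All remaining points lie in this disk, and no smaller disk contains both endpoints, so this is the minimum enclosing circle.
The points at distance exactly r from the centre are A_3, A_4 — 2 points.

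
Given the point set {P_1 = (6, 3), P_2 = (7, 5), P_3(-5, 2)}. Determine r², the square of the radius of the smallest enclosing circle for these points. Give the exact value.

38.25

Side lengths²: P_1P_2² = 5, P_1P_3² = 122, P_2P_3² = 153.
Since P_2P_3² = 153 ≥ 122 + 5 = 127, the angle opposite P_2P_3 is not acute, so the smallest enclosing circle has P_2P_3 as diameter.
Centre = midpoint of P_2P_3 = (1, 3.5), r² = 153/4 = 38.25.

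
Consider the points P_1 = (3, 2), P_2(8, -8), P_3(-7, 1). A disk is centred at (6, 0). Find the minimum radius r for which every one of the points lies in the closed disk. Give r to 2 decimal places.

The required radius is the distance from (6, 0) to the farthest point.
Squared distances: 13, 68, 170.
Maximum is 170, attained at P_3.
r = √170 ≈ 13.04.

13.04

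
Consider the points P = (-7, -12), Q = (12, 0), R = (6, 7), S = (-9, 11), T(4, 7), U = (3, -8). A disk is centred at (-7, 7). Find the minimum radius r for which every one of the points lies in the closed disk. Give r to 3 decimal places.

The required radius is the distance from (-7, 7) to the farthest point.
Squared distances: 361, 410, 169, 20, 121, 325.
Maximum is 410, attained at Q.
r = √410 ≈ 20.248.

20.248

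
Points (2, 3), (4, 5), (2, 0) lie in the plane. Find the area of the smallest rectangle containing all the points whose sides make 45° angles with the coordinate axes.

10.5

In coordinates u = x + y, v = x − y the rectangle is axis-aligned; the map (x,y)→(u,v) scales areas by 2.
u-values: 5, 9, 2; range = 9 − 2 = 7.
v-values: -1, -1, 2; range = 2 − (-1) = 3.
Area = (7 × 3) / 2 = 10.5.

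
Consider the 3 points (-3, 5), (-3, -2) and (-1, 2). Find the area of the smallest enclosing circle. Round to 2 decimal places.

Call the three points A, B, C in the order given.
Side lengths²: AB² = 49, AC² = 13, BC² = 20.
Since AB² = 49 ≥ 20 + 13 = 33, the angle opposite AB is not acute, so the smallest enclosing circle has AB as diameter.
Centre = midpoint of AB = (-3, 1.5), r² = 49/4 = 12.25.
Area = π·r² = π·12.25 ≈ 38.48.

38.48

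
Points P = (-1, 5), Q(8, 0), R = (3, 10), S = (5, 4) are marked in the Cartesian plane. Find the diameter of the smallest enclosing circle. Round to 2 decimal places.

The minimum enclosing circle of a finite set is fixed by two of the points (as a diameter) or three (as a circumcircle).
The minimum enclosing circle is determined by three boundary points: P, Q, R.
Their circumcentre is (121/26, 119/26) with r² = 10865/338.
The farthest remaining point S is at distance² 153/338 ≤ 10865/338.
Diameter = 2r = 2√(10865/338) ≈ 11.34.

11.34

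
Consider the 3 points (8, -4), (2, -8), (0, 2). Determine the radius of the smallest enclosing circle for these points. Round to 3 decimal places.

5.407

Call the three points A, B, C in the order given.
Side lengths²: AB² = 52, AC² = 100, BC² = 104.
Since BC² = 104 < 100 + 52 = 152, the triangle is acute, so the smallest enclosing circle is the circumcircle.
Circumcentre = (47/17, -45/17), r² = 8450/289.
r = √(8450/289) ≈ 5.407.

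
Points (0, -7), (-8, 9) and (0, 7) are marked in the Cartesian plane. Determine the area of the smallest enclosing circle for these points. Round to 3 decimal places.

Call the three points A, B, C in the order given.
Side lengths²: AB² = 320, AC² = 196, BC² = 68.
Since AB² = 320 ≥ 196 + 68 = 264, the angle opposite AB is not acute, so the smallest enclosing circle has AB as diameter.
Centre = midpoint of AB = (-4, 1), r² = 320/4 = 80.
Area = π·r² = π·80 ≈ 251.327.

251.327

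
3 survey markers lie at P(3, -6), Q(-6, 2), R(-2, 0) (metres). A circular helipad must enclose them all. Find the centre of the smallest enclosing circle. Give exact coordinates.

(-1.5, -2)

Side lengths²: PQ² = 145, PR² = 61, QR² = 20.
Since PQ² = 145 ≥ 61 + 20 = 81, the angle opposite PQ is not acute, so the smallest enclosing circle has PQ as diameter.
Centre = midpoint of PQ = (-1.5, -2), r² = 145/4 = 36.25.
Centre = (-1.5, -2).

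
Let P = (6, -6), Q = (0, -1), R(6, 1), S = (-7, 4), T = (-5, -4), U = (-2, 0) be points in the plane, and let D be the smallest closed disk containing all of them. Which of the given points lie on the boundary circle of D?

P, S

By Welzl's lemma the MEC is supported by two points (diametrically opposite) or three points (on a circumcircle).
The farthest pair is P–S with squared distance 269. The circle on this segment as diameter has centre (-0.5, -1) and r² = 269/4 = 67.25.
Check Q: distance² to centre = 0.25 ≤ 67.25, so it lies inside.
All remaining points lie in this disk, and no smaller disk contains both endpoints, so this is the minimum enclosing circle.
The points at distance exactly r from the centre are P, S — 2 points.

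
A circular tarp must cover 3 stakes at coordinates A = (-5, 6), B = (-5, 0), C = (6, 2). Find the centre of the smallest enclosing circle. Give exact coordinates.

Side lengths²: AB² = 36, AC² = 137, BC² = 125.
Since AC² = 137 < 125 + 36 = 161, the triangle is acute, so the smallest enclosing circle is the circumcircle.
Circumcentre = (3/22, 3), r² = 17125/484.
Centre = (3/22, 3).

(3/22, 3)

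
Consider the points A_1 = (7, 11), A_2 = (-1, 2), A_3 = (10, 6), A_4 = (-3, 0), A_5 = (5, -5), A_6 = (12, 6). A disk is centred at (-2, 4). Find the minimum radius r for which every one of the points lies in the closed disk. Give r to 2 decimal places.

The required radius is the distance from (-2, 4) to the farthest point.
Squared distances: 130, 5, 148, 17, 130, 200.
Maximum is 200, attained at A_6.
r = √200 ≈ 14.14.

14.14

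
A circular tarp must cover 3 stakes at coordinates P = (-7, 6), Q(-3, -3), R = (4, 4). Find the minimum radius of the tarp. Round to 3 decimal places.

Side lengths²: PQ² = 97, PR² = 125, QR² = 98.
Since PR² = 125 < 98 + 97 = 195, the triangle is acute, so the smallest enclosing circle is the circumcircle.
Circumcentre = (-49/26, 75/26), r² = 12125/338.
r = √(12125/338) ≈ 5.989.

5.989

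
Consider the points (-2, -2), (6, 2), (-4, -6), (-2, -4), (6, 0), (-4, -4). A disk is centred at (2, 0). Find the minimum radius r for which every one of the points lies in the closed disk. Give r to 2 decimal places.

8.49

The required radius is the distance from (2, 0) to the farthest point.
Squared distances: 20, 20, 72, 32, 16, 52.
Maximum is 72, attained at (-4, -6).
r = √72 ≈ 8.49.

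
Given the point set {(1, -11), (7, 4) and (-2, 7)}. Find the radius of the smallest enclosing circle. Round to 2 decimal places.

9.14

Call the three points A, B, C in the order given.
Side lengths²: AB² = 261, AC² = 333, BC² = 90.
Since AC² = 333 < 261 + 90 = 351, the triangle is acute, so the smallest enclosing circle is the circumcircle.
Circumcentre = (1/34, -65/34), r² = 48285/578.
r = √(48285/578) ≈ 9.14.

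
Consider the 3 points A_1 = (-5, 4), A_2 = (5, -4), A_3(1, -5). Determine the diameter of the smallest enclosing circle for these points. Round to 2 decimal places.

12.81

Side lengths²: A_1A_2² = 164, A_1A_3² = 117, A_2A_3² = 17.
Since A_1A_2² = 164 ≥ 117 + 17 = 134, the angle opposite A_1A_2 is not acute, so the smallest enclosing circle has A_1A_2 as diameter.
Centre = midpoint of A_1A_2 = (0, 0), r² = 164/4 = 41.
Diameter = 2r = 2√41 ≈ 12.81.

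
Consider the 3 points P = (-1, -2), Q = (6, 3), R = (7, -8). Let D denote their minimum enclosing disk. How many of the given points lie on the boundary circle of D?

Side lengths²: PQ² = 74, PR² = 100, QR² = 122.
Since QR² = 122 < 100 + 74 = 174, the triangle is acute, so the smallest enclosing circle is the circumcircle.
Circumcentre = (195/41, -109/41), r² = 56425/1681.
The points at distance exactly r from the centre are P, Q, R — 3 points.

3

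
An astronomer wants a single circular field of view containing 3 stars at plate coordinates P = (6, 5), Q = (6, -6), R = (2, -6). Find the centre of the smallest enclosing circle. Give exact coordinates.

Side lengths²: PQ² = 121, PR² = 137, QR² = 16.
Since PR² = 137 ≥ 121 + 16 = 137, the angle opposite PR is not acute, so the smallest enclosing circle has PR as diameter.
Centre = midpoint of PR = (4, -0.5), r² = 137/4 = 34.25.
Centre = (4, -0.5).

(4, -0.5)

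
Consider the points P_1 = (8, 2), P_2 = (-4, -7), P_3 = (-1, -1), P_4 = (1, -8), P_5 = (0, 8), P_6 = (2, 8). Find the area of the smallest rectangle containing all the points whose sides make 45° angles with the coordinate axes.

In coordinates u = x + y, v = x − y the rectangle is axis-aligned; the map (x,y)→(u,v) scales areas by 2.
u-values: 10, -11, -2, -7, 8, 10; range = 10 − (-11) = 21.
v-values: 6, 3, 0, 9, -8, -6; range = 9 − (-8) = 17.
Area = (21 × 17) / 2 = 178.5.

178.5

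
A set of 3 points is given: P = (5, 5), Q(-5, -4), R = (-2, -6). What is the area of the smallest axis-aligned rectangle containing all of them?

x ranges over [-5, 5], width 10.
y ranges over [-6, 5], height 11.
Area = 10 × 11 = 110.

110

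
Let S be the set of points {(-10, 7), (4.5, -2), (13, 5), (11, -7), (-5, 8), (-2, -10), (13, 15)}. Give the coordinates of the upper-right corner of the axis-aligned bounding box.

x-range [-10, 13], y-range [-10, 15].
The upper-right corner is (13, 15).

(13, 15)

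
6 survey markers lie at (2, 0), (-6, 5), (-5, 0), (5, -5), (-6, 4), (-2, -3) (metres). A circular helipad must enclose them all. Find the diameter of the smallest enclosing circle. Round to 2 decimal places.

14.87

The minimum enclosing circle of a finite set is fixed by two of the points (as a diameter) or three (as a circumcircle).
The farthest pair is (-6, 5)–(5, -5) with squared distance 221. The circle on this segment as diameter has centre (-0.5, 0) and r² = 221/4 = 55.25.
Check (2, 0): distance² to centre = 6.25 ≤ 55.25, so it lies inside.
All remaining points lie in this disk, and no smaller disk contains both endpoints, so this is the minimum enclosing circle.
Diameter = 2r = 2√(55.25) ≈ 14.87.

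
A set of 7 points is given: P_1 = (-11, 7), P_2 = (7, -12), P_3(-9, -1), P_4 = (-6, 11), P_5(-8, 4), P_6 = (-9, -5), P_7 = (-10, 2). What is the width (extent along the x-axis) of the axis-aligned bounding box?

max x = 7, min x = -11, so width = 18.

18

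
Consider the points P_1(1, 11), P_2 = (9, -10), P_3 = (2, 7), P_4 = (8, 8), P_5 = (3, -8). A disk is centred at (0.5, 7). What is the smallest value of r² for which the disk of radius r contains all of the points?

361.25

The required radius is the distance from (0.5, 7) to the farthest point.
Squared distances: 16.25, 361.25, 2.25, 57.25, 231.25.
Maximum is 361.25, attained at P_2.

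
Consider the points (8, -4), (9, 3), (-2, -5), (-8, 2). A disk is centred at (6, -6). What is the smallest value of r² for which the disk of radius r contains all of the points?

The required radius is the distance from (6, -6) to the farthest point.
Squared distances: 8, 90, 65, 260.
Maximum is 260, attained at (-8, 2).

260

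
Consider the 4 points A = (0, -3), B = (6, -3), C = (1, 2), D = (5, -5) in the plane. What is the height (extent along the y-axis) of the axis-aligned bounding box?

7

max y = 2, min y = -5, so height = 7.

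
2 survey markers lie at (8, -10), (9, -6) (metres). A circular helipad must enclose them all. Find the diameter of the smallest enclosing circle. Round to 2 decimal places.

The smallest circle enclosing two points has them as diameter endpoints.
Centre = midpoint = (8.5, -8); r² = |(8, -10)−(9, -6)|²/4 = 17/4 = 4.25.
Diameter = 2r = 2√(4.25) ≈ 4.12.

4.12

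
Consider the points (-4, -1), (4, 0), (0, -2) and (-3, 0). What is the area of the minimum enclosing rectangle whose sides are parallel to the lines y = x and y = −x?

31.5

In coordinates u = x + y, v = x − y the rectangle is axis-aligned; the map (x,y)→(u,v) scales areas by 2.
u-values: -5, 4, -2, -3; range = 4 − (-5) = 9.
v-values: -3, 4, 2, -3; range = 4 − (-3) = 7.
Area = (9 × 7) / 2 = 31.5.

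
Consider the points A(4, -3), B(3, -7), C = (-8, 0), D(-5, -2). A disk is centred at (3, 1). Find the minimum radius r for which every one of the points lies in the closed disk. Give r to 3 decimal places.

11.045

The required radius is the distance from (3, 1) to the farthest point.
Squared distances: 17, 64, 122, 73.
Maximum is 122, attained at C.
r = √122 ≈ 11.045.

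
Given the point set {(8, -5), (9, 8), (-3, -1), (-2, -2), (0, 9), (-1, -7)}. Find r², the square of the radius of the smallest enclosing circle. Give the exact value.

The minimum enclosing circle of a finite set is fixed by two of the points (as a diameter) or three (as a circumcircle).
The minimum enclosing circle is determined by three boundary points: (9, 8), (0, 9), (-1, -7).
Their circumcentre is (211/58, 43/58) with r² = 136981/1682.
The farthest remaining point (8, -5) is at distance² 87449/1682 ≤ 136981/1682.

136981/1682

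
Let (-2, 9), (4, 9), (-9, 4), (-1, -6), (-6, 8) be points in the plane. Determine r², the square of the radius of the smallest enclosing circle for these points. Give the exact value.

The minimum enclosing circle of a finite set is fixed by two of the points (as a diameter) or three (as a circumcircle).
The minimum enclosing circle is determined by three boundary points: (4, 9), (-9, 4), (-1, -6).
Their circumcentre is (-15/17, 39/17) with r² = 19885/289.
The farthest remaining point (-6, 8) is at distance² 16978/289 ≤ 19885/289.

19885/289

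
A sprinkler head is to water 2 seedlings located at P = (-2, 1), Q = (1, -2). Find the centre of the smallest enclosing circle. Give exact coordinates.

The smallest circle enclosing two points has them as diameter endpoints.
Centre = midpoint = (-0.5, -0.5); r² = |PQ|²/4 = 18/4 = 4.5.
Centre = (-0.5, -0.5).

(-0.5, -0.5)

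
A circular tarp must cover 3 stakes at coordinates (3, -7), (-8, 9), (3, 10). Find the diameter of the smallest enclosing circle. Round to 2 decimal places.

19.50

Call the three points A, B, C in the order given.
Side lengths²: AB² = 377, AC² = 289, BC² = 122.
Since AB² = 377 < 289 + 122 = 411, the triangle is acute, so the smallest enclosing circle is the circumcircle.
Circumcentre = (-39/22, 1.5), r² = 22997/242.
Diameter = 2r = 2√(22997/242) ≈ 19.50.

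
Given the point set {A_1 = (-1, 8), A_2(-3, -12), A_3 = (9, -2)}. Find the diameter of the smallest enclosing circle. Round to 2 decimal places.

Side lengths²: A_1A_2² = 404, A_1A_3² = 200, A_2A_3² = 244.
Since A_1A_2² = 404 < 244 + 200 = 444, the triangle is acute, so the smallest enclosing circle is the circumcircle.
Circumcentre = (-12/11, -23/11), r² = 12322/121.
Diameter = 2r = 2√(12322/121) ≈ 20.18.

20.18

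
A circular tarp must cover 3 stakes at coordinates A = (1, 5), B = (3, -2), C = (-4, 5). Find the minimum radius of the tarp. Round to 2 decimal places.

4.95

Side lengths²: AB² = 53, AC² = 25, BC² = 98.
Since BC² = 98 ≥ 53 + 25 = 78, the angle opposite BC is not acute, so the smallest enclosing circle has BC as diameter.
Centre = midpoint of BC = (-0.5, 1.5), r² = 98/4 = 24.5.
r = √(24.5) ≈ 4.95.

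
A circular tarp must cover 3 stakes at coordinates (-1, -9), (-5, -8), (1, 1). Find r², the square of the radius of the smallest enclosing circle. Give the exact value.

Call the three points A, B, C in the order given.
Side lengths²: AB² = 17, AC² = 104, BC² = 117.
Since BC² = 117 < 104 + 17 = 121, the triangle is acute, so the smallest enclosing circle is the circumcircle.
Circumcentre = (-25/14, -51/14), r² = 2873/98.

2873/98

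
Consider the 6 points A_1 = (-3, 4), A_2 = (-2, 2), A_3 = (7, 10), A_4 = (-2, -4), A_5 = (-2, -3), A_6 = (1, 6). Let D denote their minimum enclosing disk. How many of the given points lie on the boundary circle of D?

The farthest pair is A_3–A_4 with squared distance 277. The circle on this segment as diameter has centre (2.5, 3) and r² = 277/4 = 69.25.
Check A_1: distance² to centre = 31.25 ≤ 69.25, so it lies inside.
All remaining points lie in this disk, and no smaller disk contains both endpoints, so this is the minimum enclosing circle.
The points at distance exactly r from the centre are A_3, A_4 — 2 points.

2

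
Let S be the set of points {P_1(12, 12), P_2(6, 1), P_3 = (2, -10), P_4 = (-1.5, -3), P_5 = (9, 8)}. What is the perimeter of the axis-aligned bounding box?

71

Width = max x − min x = 12 − (-1.5) = 13.5.
Height = max y − min y = 12 − (-10) = 22.
Perimeter = 2(13.5 + 22) = 71.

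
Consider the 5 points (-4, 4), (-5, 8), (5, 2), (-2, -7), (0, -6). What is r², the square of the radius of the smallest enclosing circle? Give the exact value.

14365/242

The minimum enclosing circle is determined by three boundary points: (-5, 8), (5, 2), (-2, -7).
Their circumcentre is (-57/22, 15/22) with r² = 14365/242.
The farthest remaining point (0, -6) is at distance² 12429/242 ≤ 14365/242.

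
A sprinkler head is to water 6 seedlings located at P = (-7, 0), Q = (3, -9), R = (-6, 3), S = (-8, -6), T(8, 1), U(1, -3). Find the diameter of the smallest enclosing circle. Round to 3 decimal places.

A smallest enclosing disk is always determined by at most three of the input points on its boundary.
The farthest pair is S–T with squared distance 305. The circle on this segment as diameter has centre (0, -2.5) and r² = 305/4 = 76.25.
Check P: distance² to centre = 55.25 ≤ 76.25, so it lies inside.
All remaining points lie in this disk, and no smaller disk contains both endpoints, so this is the minimum enclosing circle.
Diameter = 2r = 2√(76.25) ≈ 17.464.

17.464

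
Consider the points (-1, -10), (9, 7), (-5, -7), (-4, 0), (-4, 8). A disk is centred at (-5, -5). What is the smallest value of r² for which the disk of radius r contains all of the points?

340

The required radius is the distance from (-5, -5) to the farthest point.
Squared distances: 41, 340, 4, 26, 170.
Maximum is 340, attained at (9, 7).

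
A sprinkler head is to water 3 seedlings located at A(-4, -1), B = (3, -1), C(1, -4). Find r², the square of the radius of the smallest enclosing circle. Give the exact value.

12.25

Side lengths²: AB² = 49, AC² = 34, BC² = 13.
Since AB² = 49 ≥ 34 + 13 = 47, the angle opposite AB is not acute, so the smallest enclosing circle has AB as diameter.
Centre = midpoint of AB = (-0.5, -1), r² = 49/4 = 12.25.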